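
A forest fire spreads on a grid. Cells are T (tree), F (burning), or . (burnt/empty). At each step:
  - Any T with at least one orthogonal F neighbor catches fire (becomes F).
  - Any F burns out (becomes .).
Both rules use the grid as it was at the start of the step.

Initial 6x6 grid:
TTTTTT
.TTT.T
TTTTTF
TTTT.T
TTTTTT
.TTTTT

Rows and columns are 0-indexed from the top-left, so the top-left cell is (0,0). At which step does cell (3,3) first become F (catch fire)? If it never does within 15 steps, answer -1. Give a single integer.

Step 1: cell (3,3)='T' (+3 fires, +1 burnt)
Step 2: cell (3,3)='T' (+3 fires, +3 burnt)
Step 3: cell (3,3)='F' (+6 fires, +3 burnt)
  -> target ignites at step 3
Step 4: cell (3,3)='.' (+6 fires, +6 burnt)
Step 5: cell (3,3)='.' (+6 fires, +6 burnt)
Step 6: cell (3,3)='.' (+4 fires, +6 burnt)
Step 7: cell (3,3)='.' (+3 fires, +4 burnt)
Step 8: cell (3,3)='.' (+0 fires, +3 burnt)
  fire out at step 8

3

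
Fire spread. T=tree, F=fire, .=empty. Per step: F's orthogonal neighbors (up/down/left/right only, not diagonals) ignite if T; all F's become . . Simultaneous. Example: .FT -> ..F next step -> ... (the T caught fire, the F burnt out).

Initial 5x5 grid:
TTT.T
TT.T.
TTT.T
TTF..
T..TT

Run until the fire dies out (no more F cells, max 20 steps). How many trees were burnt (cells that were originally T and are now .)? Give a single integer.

Step 1: +2 fires, +1 burnt (F count now 2)
Step 2: +2 fires, +2 burnt (F count now 2)
Step 3: +3 fires, +2 burnt (F count now 3)
Step 4: +2 fires, +3 burnt (F count now 2)
Step 5: +2 fires, +2 burnt (F count now 2)
Step 6: +0 fires, +2 burnt (F count now 0)
Fire out after step 6
Initially T: 16, now '.': 20
Total burnt (originally-T cells now '.'): 11

Answer: 11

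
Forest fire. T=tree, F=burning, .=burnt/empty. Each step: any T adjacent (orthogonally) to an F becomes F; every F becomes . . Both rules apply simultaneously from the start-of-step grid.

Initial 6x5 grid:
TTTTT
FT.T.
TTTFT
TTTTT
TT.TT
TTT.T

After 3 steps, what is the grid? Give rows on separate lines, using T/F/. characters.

Step 1: 7 trees catch fire, 2 burn out
  FTTTT
  .F.F.
  FTF.F
  TTTFT
  TT.TT
  TTT.T
Step 2: 7 trees catch fire, 7 burn out
  .FTFT
  .....
  .F...
  FTF.F
  TT.FT
  TTT.T
Step 3: 5 trees catch fire, 7 burn out
  ..F.F
  .....
  .....
  .F...
  FT..F
  TTT.T

..F.F
.....
.....
.F...
FT..F
TTT.T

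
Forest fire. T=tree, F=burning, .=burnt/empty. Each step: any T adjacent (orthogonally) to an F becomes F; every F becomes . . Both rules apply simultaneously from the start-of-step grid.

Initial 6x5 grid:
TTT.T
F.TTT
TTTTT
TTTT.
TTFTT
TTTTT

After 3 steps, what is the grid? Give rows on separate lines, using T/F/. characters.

Step 1: 6 trees catch fire, 2 burn out
  FTT.T
  ..TTT
  FTTTT
  TTFT.
  TF.FT
  TTFTT
Step 2: 10 trees catch fire, 6 burn out
  .FT.T
  ..TTT
  .FFTT
  FF.F.
  F...F
  TF.FT
Step 3: 5 trees catch fire, 10 burn out
  ..F.T
  ..FTT
  ...FT
  .....
  .....
  F...F

..F.T
..FTT
...FT
.....
.....
F...F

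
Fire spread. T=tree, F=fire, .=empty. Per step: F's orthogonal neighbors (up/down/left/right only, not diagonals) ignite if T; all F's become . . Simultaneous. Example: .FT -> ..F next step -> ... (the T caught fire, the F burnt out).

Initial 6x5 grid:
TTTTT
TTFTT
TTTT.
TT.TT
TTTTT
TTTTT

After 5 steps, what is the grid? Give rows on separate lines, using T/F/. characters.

Step 1: 4 trees catch fire, 1 burn out
  TTFTT
  TF.FT
  TTFT.
  TT.TT
  TTTTT
  TTTTT
Step 2: 6 trees catch fire, 4 burn out
  TF.FT
  F...F
  TF.F.
  TT.TT
  TTTTT
  TTTTT
Step 3: 5 trees catch fire, 6 burn out
  F...F
  .....
  F....
  TF.FT
  TTTTT
  TTTTT
Step 4: 4 trees catch fire, 5 burn out
  .....
  .....
  .....
  F...F
  TFTFT
  TTTTT
Step 5: 5 trees catch fire, 4 burn out
  .....
  .....
  .....
  .....
  F.F.F
  TFTFT

.....
.....
.....
.....
F.F.F
TFTFT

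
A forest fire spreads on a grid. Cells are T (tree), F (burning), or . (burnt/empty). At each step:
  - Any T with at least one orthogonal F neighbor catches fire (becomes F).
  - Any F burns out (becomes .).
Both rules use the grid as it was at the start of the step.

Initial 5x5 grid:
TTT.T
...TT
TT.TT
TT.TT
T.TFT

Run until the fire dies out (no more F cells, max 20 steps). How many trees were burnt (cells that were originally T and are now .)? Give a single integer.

Answer: 9

Derivation:
Step 1: +3 fires, +1 burnt (F count now 3)
Step 2: +2 fires, +3 burnt (F count now 2)
Step 3: +2 fires, +2 burnt (F count now 2)
Step 4: +1 fires, +2 burnt (F count now 1)
Step 5: +1 fires, +1 burnt (F count now 1)
Step 6: +0 fires, +1 burnt (F count now 0)
Fire out after step 6
Initially T: 17, now '.': 17
Total burnt (originally-T cells now '.'): 9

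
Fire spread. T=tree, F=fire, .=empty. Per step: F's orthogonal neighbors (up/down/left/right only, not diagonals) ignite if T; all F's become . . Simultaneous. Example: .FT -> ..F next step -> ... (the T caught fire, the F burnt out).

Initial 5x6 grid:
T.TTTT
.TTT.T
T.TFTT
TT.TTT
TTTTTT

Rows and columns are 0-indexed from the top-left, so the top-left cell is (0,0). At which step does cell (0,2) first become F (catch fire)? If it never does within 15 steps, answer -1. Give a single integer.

Step 1: cell (0,2)='T' (+4 fires, +1 burnt)
Step 2: cell (0,2)='T' (+5 fires, +4 burnt)
Step 3: cell (0,2)='F' (+7 fires, +5 burnt)
  -> target ignites at step 3
Step 4: cell (0,2)='.' (+3 fires, +7 burnt)
Step 5: cell (0,2)='.' (+2 fires, +3 burnt)
Step 6: cell (0,2)='.' (+1 fires, +2 burnt)
Step 7: cell (0,2)='.' (+1 fires, +1 burnt)
Step 8: cell (0,2)='.' (+0 fires, +1 burnt)
  fire out at step 8

3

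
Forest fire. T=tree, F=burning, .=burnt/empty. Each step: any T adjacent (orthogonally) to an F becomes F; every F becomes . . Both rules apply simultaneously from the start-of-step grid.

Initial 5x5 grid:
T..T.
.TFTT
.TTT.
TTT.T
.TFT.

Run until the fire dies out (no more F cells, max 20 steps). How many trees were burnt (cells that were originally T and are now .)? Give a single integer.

Answer: 12

Derivation:
Step 1: +6 fires, +2 burnt (F count now 6)
Step 2: +5 fires, +6 burnt (F count now 5)
Step 3: +1 fires, +5 burnt (F count now 1)
Step 4: +0 fires, +1 burnt (F count now 0)
Fire out after step 4
Initially T: 14, now '.': 23
Total burnt (originally-T cells now '.'): 12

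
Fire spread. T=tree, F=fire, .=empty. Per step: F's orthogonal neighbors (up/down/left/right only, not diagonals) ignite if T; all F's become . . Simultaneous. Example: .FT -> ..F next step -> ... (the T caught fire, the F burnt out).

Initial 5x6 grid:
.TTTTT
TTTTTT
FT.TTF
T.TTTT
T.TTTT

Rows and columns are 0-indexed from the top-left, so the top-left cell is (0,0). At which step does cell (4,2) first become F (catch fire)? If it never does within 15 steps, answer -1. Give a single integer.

Step 1: cell (4,2)='T' (+6 fires, +2 burnt)
Step 2: cell (4,2)='T' (+7 fires, +6 burnt)
Step 3: cell (4,2)='T' (+6 fires, +7 burnt)
Step 4: cell (4,2)='T' (+4 fires, +6 burnt)
Step 5: cell (4,2)='F' (+1 fires, +4 burnt)
  -> target ignites at step 5
Step 6: cell (4,2)='.' (+0 fires, +1 burnt)
  fire out at step 6

5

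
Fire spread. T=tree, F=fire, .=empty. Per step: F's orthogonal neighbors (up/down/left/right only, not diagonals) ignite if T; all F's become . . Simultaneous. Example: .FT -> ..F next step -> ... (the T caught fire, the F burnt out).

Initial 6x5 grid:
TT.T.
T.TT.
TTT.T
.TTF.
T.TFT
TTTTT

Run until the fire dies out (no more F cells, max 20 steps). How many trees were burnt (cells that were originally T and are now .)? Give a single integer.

Answer: 19

Derivation:
Step 1: +4 fires, +2 burnt (F count now 4)
Step 2: +4 fires, +4 burnt (F count now 4)
Step 3: +3 fires, +4 burnt (F count now 3)
Step 4: +3 fires, +3 burnt (F count now 3)
Step 5: +3 fires, +3 burnt (F count now 3)
Step 6: +1 fires, +3 burnt (F count now 1)
Step 7: +1 fires, +1 burnt (F count now 1)
Step 8: +0 fires, +1 burnt (F count now 0)
Fire out after step 8
Initially T: 20, now '.': 29
Total burnt (originally-T cells now '.'): 19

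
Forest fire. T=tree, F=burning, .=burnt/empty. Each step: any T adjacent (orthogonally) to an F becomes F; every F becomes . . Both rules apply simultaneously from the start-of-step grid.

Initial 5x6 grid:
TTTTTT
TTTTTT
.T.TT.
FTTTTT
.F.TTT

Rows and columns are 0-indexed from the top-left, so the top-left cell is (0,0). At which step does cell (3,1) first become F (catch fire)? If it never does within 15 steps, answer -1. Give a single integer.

Step 1: cell (3,1)='F' (+1 fires, +2 burnt)
  -> target ignites at step 1
Step 2: cell (3,1)='.' (+2 fires, +1 burnt)
Step 3: cell (3,1)='.' (+2 fires, +2 burnt)
Step 4: cell (3,1)='.' (+6 fires, +2 burnt)
Step 5: cell (3,1)='.' (+6 fires, +6 burnt)
Step 6: cell (3,1)='.' (+3 fires, +6 burnt)
Step 7: cell (3,1)='.' (+2 fires, +3 burnt)
Step 8: cell (3,1)='.' (+1 fires, +2 burnt)
Step 9: cell (3,1)='.' (+0 fires, +1 burnt)
  fire out at step 9

1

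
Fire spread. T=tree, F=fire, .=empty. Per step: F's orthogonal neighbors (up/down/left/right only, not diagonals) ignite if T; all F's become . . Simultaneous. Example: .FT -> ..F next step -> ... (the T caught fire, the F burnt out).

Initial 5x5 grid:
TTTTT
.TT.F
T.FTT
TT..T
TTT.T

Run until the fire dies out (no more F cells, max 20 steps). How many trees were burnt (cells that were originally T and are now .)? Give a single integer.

Step 1: +4 fires, +2 burnt (F count now 4)
Step 2: +4 fires, +4 burnt (F count now 4)
Step 3: +2 fires, +4 burnt (F count now 2)
Step 4: +1 fires, +2 burnt (F count now 1)
Step 5: +0 fires, +1 burnt (F count now 0)
Fire out after step 5
Initially T: 17, now '.': 19
Total burnt (originally-T cells now '.'): 11

Answer: 11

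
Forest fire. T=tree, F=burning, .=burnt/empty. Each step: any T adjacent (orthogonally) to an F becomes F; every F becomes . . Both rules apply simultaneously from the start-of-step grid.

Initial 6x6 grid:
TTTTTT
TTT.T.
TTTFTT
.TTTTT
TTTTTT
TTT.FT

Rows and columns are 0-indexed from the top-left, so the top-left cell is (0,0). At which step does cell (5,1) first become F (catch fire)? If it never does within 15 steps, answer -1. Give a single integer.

Step 1: cell (5,1)='T' (+5 fires, +2 burnt)
Step 2: cell (5,1)='T' (+8 fires, +5 burnt)
Step 3: cell (5,1)='T' (+7 fires, +8 burnt)
Step 4: cell (5,1)='T' (+6 fires, +7 burnt)
Step 5: cell (5,1)='F' (+3 fires, +6 burnt)
  -> target ignites at step 5
Step 6: cell (5,1)='.' (+1 fires, +3 burnt)
Step 7: cell (5,1)='.' (+0 fires, +1 burnt)
  fire out at step 7

5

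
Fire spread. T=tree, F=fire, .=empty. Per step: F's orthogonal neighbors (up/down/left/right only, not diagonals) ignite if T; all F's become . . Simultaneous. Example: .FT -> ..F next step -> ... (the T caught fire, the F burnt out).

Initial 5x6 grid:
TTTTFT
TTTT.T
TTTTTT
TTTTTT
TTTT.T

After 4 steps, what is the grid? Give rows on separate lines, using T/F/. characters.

Step 1: 2 trees catch fire, 1 burn out
  TTTF.F
  TTTT.T
  TTTTTT
  TTTTTT
  TTTT.T
Step 2: 3 trees catch fire, 2 burn out
  TTF...
  TTTF.F
  TTTTTT
  TTTTTT
  TTTT.T
Step 3: 4 trees catch fire, 3 burn out
  TF....
  TTF...
  TTTFTF
  TTTTTT
  TTTT.T
Step 4: 6 trees catch fire, 4 burn out
  F.....
  TF....
  TTF.F.
  TTTFTF
  TTTT.T

F.....
TF....
TTF.F.
TTTFTF
TTTT.T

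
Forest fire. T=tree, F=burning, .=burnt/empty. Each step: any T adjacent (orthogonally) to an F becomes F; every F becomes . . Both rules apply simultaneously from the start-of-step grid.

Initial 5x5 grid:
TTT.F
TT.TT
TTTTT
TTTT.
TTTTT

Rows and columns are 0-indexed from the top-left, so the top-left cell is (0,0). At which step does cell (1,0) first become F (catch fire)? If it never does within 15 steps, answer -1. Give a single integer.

Step 1: cell (1,0)='T' (+1 fires, +1 burnt)
Step 2: cell (1,0)='T' (+2 fires, +1 burnt)
Step 3: cell (1,0)='T' (+1 fires, +2 burnt)
Step 4: cell (1,0)='T' (+2 fires, +1 burnt)
Step 5: cell (1,0)='T' (+3 fires, +2 burnt)
Step 6: cell (1,0)='T' (+5 fires, +3 burnt)
Step 7: cell (1,0)='F' (+4 fires, +5 burnt)
  -> target ignites at step 7
Step 8: cell (1,0)='.' (+3 fires, +4 burnt)
Step 9: cell (1,0)='.' (+0 fires, +3 burnt)
  fire out at step 9

7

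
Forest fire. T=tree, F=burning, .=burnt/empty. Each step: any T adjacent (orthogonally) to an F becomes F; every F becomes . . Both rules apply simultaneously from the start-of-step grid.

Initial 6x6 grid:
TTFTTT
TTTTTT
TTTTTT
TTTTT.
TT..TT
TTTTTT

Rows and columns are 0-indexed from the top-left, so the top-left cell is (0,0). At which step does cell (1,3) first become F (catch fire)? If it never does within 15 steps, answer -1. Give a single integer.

Step 1: cell (1,3)='T' (+3 fires, +1 burnt)
Step 2: cell (1,3)='F' (+5 fires, +3 burnt)
  -> target ignites at step 2
Step 3: cell (1,3)='.' (+6 fires, +5 burnt)
Step 4: cell (1,3)='.' (+5 fires, +6 burnt)
Step 5: cell (1,3)='.' (+4 fires, +5 burnt)
Step 6: cell (1,3)='.' (+3 fires, +4 burnt)
Step 7: cell (1,3)='.' (+4 fires, +3 burnt)
Step 8: cell (1,3)='.' (+2 fires, +4 burnt)
Step 9: cell (1,3)='.' (+0 fires, +2 burnt)
  fire out at step 9

2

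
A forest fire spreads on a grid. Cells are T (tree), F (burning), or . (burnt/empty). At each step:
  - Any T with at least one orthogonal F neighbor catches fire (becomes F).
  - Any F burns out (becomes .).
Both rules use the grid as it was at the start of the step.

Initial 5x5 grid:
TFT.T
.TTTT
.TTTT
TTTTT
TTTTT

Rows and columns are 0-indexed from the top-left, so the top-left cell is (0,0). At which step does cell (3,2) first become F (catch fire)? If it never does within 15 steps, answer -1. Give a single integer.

Step 1: cell (3,2)='T' (+3 fires, +1 burnt)
Step 2: cell (3,2)='T' (+2 fires, +3 burnt)
Step 3: cell (3,2)='T' (+3 fires, +2 burnt)
Step 4: cell (3,2)='F' (+5 fires, +3 burnt)
  -> target ignites at step 4
Step 5: cell (3,2)='.' (+5 fires, +5 burnt)
Step 6: cell (3,2)='.' (+2 fires, +5 burnt)
Step 7: cell (3,2)='.' (+1 fires, +2 burnt)
Step 8: cell (3,2)='.' (+0 fires, +1 burnt)
  fire out at step 8

4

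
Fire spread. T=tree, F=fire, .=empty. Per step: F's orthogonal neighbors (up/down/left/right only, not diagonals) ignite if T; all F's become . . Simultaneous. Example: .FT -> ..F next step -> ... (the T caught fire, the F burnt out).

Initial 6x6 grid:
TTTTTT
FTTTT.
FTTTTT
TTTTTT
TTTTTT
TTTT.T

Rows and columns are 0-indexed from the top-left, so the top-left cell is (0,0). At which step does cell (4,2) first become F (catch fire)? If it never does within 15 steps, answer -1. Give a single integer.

Step 1: cell (4,2)='T' (+4 fires, +2 burnt)
Step 2: cell (4,2)='T' (+5 fires, +4 burnt)
Step 3: cell (4,2)='T' (+6 fires, +5 burnt)
Step 4: cell (4,2)='F' (+6 fires, +6 burnt)
  -> target ignites at step 4
Step 5: cell (4,2)='.' (+5 fires, +6 burnt)
Step 6: cell (4,2)='.' (+4 fires, +5 burnt)
Step 7: cell (4,2)='.' (+1 fires, +4 burnt)
Step 8: cell (4,2)='.' (+1 fires, +1 burnt)
Step 9: cell (4,2)='.' (+0 fires, +1 burnt)
  fire out at step 9

4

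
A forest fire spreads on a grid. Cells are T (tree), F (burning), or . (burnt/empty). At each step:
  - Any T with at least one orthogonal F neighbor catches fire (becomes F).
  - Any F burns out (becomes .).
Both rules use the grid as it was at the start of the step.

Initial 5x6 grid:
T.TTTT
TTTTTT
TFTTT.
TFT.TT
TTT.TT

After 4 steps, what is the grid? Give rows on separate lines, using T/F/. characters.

Step 1: 6 trees catch fire, 2 burn out
  T.TTTT
  TFTTTT
  F.FTT.
  F.F.TT
  TFT.TT
Step 2: 5 trees catch fire, 6 burn out
  T.TTTT
  F.FTTT
  ...FT.
  ....TT
  F.F.TT
Step 3: 4 trees catch fire, 5 burn out
  F.FTTT
  ...FTT
  ....F.
  ....TT
  ....TT
Step 4: 3 trees catch fire, 4 burn out
  ...FTT
  ....FT
  ......
  ....FT
  ....TT

...FTT
....FT
......
....FT
....TT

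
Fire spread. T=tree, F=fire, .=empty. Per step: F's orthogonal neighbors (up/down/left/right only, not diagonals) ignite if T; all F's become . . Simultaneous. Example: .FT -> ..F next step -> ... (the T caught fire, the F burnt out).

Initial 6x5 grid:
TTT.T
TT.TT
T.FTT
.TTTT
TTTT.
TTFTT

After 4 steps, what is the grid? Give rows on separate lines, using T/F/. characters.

Step 1: 5 trees catch fire, 2 burn out
  TTT.T
  TT.TT
  T..FT
  .TFTT
  TTFT.
  TF.FT
Step 2: 8 trees catch fire, 5 burn out
  TTT.T
  TT.FT
  T...F
  .F.FT
  TF.F.
  F...F
Step 3: 3 trees catch fire, 8 burn out
  TTT.T
  TT..F
  T....
  ....F
  F....
  .....
Step 4: 1 trees catch fire, 3 burn out
  TTT.F
  TT...
  T....
  .....
  .....
  .....

TTT.F
TT...
T....
.....
.....
.....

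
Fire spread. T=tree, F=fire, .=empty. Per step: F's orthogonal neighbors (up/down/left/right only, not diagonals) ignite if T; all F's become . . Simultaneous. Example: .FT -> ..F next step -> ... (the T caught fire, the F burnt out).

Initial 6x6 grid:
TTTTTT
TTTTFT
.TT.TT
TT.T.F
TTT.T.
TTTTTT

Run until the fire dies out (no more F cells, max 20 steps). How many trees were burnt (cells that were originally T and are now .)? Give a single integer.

Answer: 27

Derivation:
Step 1: +5 fires, +2 burnt (F count now 5)
Step 2: +3 fires, +5 burnt (F count now 3)
Step 3: +3 fires, +3 burnt (F count now 3)
Step 4: +3 fires, +3 burnt (F count now 3)
Step 5: +2 fires, +3 burnt (F count now 2)
Step 6: +2 fires, +2 burnt (F count now 2)
Step 7: +3 fires, +2 burnt (F count now 3)
Step 8: +2 fires, +3 burnt (F count now 2)
Step 9: +1 fires, +2 burnt (F count now 1)
Step 10: +1 fires, +1 burnt (F count now 1)
Step 11: +2 fires, +1 burnt (F count now 2)
Step 12: +0 fires, +2 burnt (F count now 0)
Fire out after step 12
Initially T: 28, now '.': 35
Total burnt (originally-T cells now '.'): 27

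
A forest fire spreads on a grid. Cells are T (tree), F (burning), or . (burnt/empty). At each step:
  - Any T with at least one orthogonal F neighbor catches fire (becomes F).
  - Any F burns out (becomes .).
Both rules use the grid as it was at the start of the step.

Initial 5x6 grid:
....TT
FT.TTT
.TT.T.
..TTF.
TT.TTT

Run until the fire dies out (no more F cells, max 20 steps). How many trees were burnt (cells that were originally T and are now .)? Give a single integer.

Answer: 14

Derivation:
Step 1: +4 fires, +2 burnt (F count now 4)
Step 2: +5 fires, +4 burnt (F count now 5)
Step 3: +4 fires, +5 burnt (F count now 4)
Step 4: +1 fires, +4 burnt (F count now 1)
Step 5: +0 fires, +1 burnt (F count now 0)
Fire out after step 5
Initially T: 16, now '.': 28
Total burnt (originally-T cells now '.'): 14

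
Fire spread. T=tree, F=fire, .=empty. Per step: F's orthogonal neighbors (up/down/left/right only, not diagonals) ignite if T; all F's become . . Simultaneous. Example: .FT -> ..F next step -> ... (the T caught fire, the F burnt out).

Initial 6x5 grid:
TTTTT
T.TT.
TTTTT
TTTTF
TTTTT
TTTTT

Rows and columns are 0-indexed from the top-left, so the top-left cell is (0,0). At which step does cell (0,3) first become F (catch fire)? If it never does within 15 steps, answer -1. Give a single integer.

Step 1: cell (0,3)='T' (+3 fires, +1 burnt)
Step 2: cell (0,3)='T' (+4 fires, +3 burnt)
Step 3: cell (0,3)='T' (+5 fires, +4 burnt)
Step 4: cell (0,3)='F' (+6 fires, +5 burnt)
  -> target ignites at step 4
Step 5: cell (0,3)='.' (+5 fires, +6 burnt)
Step 6: cell (0,3)='.' (+3 fires, +5 burnt)
Step 7: cell (0,3)='.' (+1 fires, +3 burnt)
Step 8: cell (0,3)='.' (+0 fires, +1 burnt)
  fire out at step 8

4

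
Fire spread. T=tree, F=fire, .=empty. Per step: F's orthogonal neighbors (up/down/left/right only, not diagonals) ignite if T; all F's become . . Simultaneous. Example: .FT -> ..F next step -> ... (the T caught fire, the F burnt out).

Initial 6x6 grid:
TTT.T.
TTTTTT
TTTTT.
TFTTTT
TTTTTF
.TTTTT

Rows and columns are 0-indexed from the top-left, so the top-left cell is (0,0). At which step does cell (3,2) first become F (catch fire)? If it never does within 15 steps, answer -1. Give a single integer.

Step 1: cell (3,2)='F' (+7 fires, +2 burnt)
  -> target ignites at step 1
Step 2: cell (3,2)='.' (+10 fires, +7 burnt)
Step 3: cell (3,2)='.' (+7 fires, +10 burnt)
Step 4: cell (3,2)='.' (+4 fires, +7 burnt)
Step 5: cell (3,2)='.' (+2 fires, +4 burnt)
Step 6: cell (3,2)='.' (+0 fires, +2 burnt)
  fire out at step 6

1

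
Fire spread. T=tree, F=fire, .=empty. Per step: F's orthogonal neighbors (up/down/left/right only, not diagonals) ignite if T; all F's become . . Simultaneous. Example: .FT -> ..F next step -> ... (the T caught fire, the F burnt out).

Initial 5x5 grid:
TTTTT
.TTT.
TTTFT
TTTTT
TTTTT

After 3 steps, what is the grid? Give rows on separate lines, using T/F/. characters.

Step 1: 4 trees catch fire, 1 burn out
  TTTTT
  .TTF.
  TTF.F
  TTTFT
  TTTTT
Step 2: 6 trees catch fire, 4 burn out
  TTTFT
  .TF..
  TF...
  TTF.F
  TTTFT
Step 3: 7 trees catch fire, 6 burn out
  TTF.F
  .F...
  F....
  TF...
  TTF.F

TTF.F
.F...
F....
TF...
TTF.F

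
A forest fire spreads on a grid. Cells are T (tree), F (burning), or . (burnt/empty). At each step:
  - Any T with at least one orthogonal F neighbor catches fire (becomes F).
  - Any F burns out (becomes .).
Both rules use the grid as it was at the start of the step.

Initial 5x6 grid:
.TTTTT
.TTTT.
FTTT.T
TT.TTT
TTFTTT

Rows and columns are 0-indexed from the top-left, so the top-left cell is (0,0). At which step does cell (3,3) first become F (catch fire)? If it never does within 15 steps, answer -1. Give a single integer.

Step 1: cell (3,3)='T' (+4 fires, +2 burnt)
Step 2: cell (3,3)='F' (+6 fires, +4 burnt)
  -> target ignites at step 2
Step 3: cell (3,3)='.' (+5 fires, +6 burnt)
Step 4: cell (3,3)='.' (+3 fires, +5 burnt)
Step 5: cell (3,3)='.' (+3 fires, +3 burnt)
Step 6: cell (3,3)='.' (+1 fires, +3 burnt)
Step 7: cell (3,3)='.' (+1 fires, +1 burnt)
Step 8: cell (3,3)='.' (+0 fires, +1 burnt)
  fire out at step 8

2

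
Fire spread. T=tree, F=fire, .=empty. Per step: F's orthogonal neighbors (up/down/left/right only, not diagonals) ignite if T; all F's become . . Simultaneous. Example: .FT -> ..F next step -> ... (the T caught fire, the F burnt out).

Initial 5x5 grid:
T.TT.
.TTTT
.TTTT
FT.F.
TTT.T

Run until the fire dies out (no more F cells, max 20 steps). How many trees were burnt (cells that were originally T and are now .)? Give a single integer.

Step 1: +3 fires, +2 burnt (F count now 3)
Step 2: +5 fires, +3 burnt (F count now 5)
Step 3: +5 fires, +5 burnt (F count now 5)
Step 4: +1 fires, +5 burnt (F count now 1)
Step 5: +0 fires, +1 burnt (F count now 0)
Fire out after step 5
Initially T: 16, now '.': 23
Total burnt (originally-T cells now '.'): 14

Answer: 14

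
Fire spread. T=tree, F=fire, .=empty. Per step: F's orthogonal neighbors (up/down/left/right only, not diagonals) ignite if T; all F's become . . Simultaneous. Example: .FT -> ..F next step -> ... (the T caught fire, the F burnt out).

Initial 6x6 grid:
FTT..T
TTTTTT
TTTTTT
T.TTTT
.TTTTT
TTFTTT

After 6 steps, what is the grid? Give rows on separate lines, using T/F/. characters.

Step 1: 5 trees catch fire, 2 burn out
  .FT..T
  FTTTTT
  TTTTTT
  T.TTTT
  .TFTTT
  TF.FTT
Step 2: 8 trees catch fire, 5 burn out
  ..F..T
  .FTTTT
  FTTTTT
  T.FTTT
  .F.FTT
  F...FT
Step 3: 7 trees catch fire, 8 burn out
  .....T
  ..FTTT
  .FFTTT
  F..FTT
  ....FT
  .....F
Step 4: 4 trees catch fire, 7 burn out
  .....T
  ...FTT
  ...FTT
  ....FT
  .....F
  ......
Step 5: 3 trees catch fire, 4 burn out
  .....T
  ....FT
  ....FT
  .....F
  ......
  ......
Step 6: 2 trees catch fire, 3 burn out
  .....T
  .....F
  .....F
  ......
  ......
  ......

.....T
.....F
.....F
......
......
......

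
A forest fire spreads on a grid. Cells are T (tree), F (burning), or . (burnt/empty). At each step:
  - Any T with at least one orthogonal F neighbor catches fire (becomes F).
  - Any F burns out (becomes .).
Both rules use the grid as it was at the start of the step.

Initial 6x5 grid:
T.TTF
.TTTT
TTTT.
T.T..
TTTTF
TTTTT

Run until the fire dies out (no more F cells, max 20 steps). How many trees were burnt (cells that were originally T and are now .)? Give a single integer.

Answer: 21

Derivation:
Step 1: +4 fires, +2 burnt (F count now 4)
Step 2: +4 fires, +4 burnt (F count now 4)
Step 3: +5 fires, +4 burnt (F count now 5)
Step 4: +4 fires, +5 burnt (F count now 4)
Step 5: +3 fires, +4 burnt (F count now 3)
Step 6: +1 fires, +3 burnt (F count now 1)
Step 7: +0 fires, +1 burnt (F count now 0)
Fire out after step 7
Initially T: 22, now '.': 29
Total burnt (originally-T cells now '.'): 21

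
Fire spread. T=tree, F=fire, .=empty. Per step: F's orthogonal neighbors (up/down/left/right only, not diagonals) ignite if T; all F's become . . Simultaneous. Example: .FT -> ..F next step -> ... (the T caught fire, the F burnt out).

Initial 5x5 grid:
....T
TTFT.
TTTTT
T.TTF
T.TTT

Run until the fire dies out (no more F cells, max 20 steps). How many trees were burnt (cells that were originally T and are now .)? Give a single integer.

Answer: 15

Derivation:
Step 1: +6 fires, +2 burnt (F count now 6)
Step 2: +5 fires, +6 burnt (F count now 5)
Step 3: +2 fires, +5 burnt (F count now 2)
Step 4: +1 fires, +2 burnt (F count now 1)
Step 5: +1 fires, +1 burnt (F count now 1)
Step 6: +0 fires, +1 burnt (F count now 0)
Fire out after step 6
Initially T: 16, now '.': 24
Total burnt (originally-T cells now '.'): 15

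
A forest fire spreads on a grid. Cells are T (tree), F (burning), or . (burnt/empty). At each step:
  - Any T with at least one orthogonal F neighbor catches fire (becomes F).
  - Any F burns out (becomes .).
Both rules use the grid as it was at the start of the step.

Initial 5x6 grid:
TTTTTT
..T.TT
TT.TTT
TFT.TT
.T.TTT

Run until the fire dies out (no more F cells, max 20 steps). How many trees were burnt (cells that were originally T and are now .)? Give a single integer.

Step 1: +4 fires, +1 burnt (F count now 4)
Step 2: +1 fires, +4 burnt (F count now 1)
Step 3: +0 fires, +1 burnt (F count now 0)
Fire out after step 3
Initially T: 22, now '.': 13
Total burnt (originally-T cells now '.'): 5

Answer: 5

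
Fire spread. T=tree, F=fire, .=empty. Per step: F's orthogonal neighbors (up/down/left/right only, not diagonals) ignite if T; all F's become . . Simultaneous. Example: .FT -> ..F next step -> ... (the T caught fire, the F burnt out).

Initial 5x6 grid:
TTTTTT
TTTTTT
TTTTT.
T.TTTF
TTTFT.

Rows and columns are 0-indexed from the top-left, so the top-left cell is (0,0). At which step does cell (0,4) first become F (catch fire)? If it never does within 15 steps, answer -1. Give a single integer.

Step 1: cell (0,4)='T' (+4 fires, +2 burnt)
Step 2: cell (0,4)='T' (+4 fires, +4 burnt)
Step 3: cell (0,4)='T' (+4 fires, +4 burnt)
Step 4: cell (0,4)='F' (+6 fires, +4 burnt)
  -> target ignites at step 4
Step 5: cell (0,4)='.' (+4 fires, +6 burnt)
Step 6: cell (0,4)='.' (+2 fires, +4 burnt)
Step 7: cell (0,4)='.' (+1 fires, +2 burnt)
Step 8: cell (0,4)='.' (+0 fires, +1 burnt)
  fire out at step 8

4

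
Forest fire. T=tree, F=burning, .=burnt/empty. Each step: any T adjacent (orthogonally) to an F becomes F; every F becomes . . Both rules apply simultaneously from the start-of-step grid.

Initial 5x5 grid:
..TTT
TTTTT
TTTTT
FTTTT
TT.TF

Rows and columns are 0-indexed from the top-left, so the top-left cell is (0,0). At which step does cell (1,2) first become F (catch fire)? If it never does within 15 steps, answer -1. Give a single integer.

Step 1: cell (1,2)='T' (+5 fires, +2 burnt)
Step 2: cell (1,2)='T' (+6 fires, +5 burnt)
Step 3: cell (1,2)='T' (+4 fires, +6 burnt)
Step 4: cell (1,2)='F' (+3 fires, +4 burnt)
  -> target ignites at step 4
Step 5: cell (1,2)='.' (+2 fires, +3 burnt)
Step 6: cell (1,2)='.' (+0 fires, +2 burnt)
  fire out at step 6

4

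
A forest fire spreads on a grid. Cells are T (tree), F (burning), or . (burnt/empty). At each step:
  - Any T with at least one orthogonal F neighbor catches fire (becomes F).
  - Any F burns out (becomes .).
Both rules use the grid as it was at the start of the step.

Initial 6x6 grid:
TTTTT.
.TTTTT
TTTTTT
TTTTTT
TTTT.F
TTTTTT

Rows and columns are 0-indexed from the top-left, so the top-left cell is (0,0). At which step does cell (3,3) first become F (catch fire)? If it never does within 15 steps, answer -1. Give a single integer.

Step 1: cell (3,3)='T' (+2 fires, +1 burnt)
Step 2: cell (3,3)='T' (+3 fires, +2 burnt)
Step 3: cell (3,3)='F' (+4 fires, +3 burnt)
  -> target ignites at step 3
Step 4: cell (3,3)='.' (+5 fires, +4 burnt)
Step 5: cell (3,3)='.' (+6 fires, +5 burnt)
Step 6: cell (3,3)='.' (+6 fires, +6 burnt)
Step 7: cell (3,3)='.' (+4 fires, +6 burnt)
Step 8: cell (3,3)='.' (+1 fires, +4 burnt)
Step 9: cell (3,3)='.' (+1 fires, +1 burnt)
Step 10: cell (3,3)='.' (+0 fires, +1 burnt)
  fire out at step 10

3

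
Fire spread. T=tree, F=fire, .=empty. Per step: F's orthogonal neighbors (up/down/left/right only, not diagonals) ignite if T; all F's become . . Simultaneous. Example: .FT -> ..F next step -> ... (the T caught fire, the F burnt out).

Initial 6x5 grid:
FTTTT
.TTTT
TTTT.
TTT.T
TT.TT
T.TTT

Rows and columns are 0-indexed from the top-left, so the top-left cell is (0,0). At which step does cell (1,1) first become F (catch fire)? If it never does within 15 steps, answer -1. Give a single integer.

Step 1: cell (1,1)='T' (+1 fires, +1 burnt)
Step 2: cell (1,1)='F' (+2 fires, +1 burnt)
  -> target ignites at step 2
Step 3: cell (1,1)='.' (+3 fires, +2 burnt)
Step 4: cell (1,1)='.' (+5 fires, +3 burnt)
Step 5: cell (1,1)='.' (+5 fires, +5 burnt)
Step 6: cell (1,1)='.' (+1 fires, +5 burnt)
Step 7: cell (1,1)='.' (+1 fires, +1 burnt)
Step 8: cell (1,1)='.' (+0 fires, +1 burnt)
  fire out at step 8

2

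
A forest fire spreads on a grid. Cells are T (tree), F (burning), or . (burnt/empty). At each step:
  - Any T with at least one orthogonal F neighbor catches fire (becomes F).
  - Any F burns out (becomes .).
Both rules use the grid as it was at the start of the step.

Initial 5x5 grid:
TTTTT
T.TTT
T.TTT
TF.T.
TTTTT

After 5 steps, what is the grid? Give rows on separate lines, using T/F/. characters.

Step 1: 2 trees catch fire, 1 burn out
  TTTTT
  T.TTT
  T.TTT
  F..T.
  TFTTT
Step 2: 3 trees catch fire, 2 burn out
  TTTTT
  T.TTT
  F.TTT
  ...T.
  F.FTT
Step 3: 2 trees catch fire, 3 burn out
  TTTTT
  F.TTT
  ..TTT
  ...T.
  ...FT
Step 4: 3 trees catch fire, 2 burn out
  FTTTT
  ..TTT
  ..TTT
  ...F.
  ....F
Step 5: 2 trees catch fire, 3 burn out
  .FTTT
  ..TTT
  ..TFT
  .....
  .....

.FTTT
..TTT
..TFT
.....
.....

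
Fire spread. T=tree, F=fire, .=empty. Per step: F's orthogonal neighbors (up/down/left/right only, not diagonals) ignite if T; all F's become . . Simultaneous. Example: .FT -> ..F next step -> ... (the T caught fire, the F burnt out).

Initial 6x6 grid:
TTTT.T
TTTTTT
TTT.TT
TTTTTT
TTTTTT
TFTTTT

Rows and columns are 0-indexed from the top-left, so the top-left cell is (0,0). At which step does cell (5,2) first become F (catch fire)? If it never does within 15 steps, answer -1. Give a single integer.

Step 1: cell (5,2)='F' (+3 fires, +1 burnt)
  -> target ignites at step 1
Step 2: cell (5,2)='.' (+4 fires, +3 burnt)
Step 3: cell (5,2)='.' (+5 fires, +4 burnt)
Step 4: cell (5,2)='.' (+6 fires, +5 burnt)
Step 5: cell (5,2)='.' (+5 fires, +6 burnt)
Step 6: cell (5,2)='.' (+5 fires, +5 burnt)
Step 7: cell (5,2)='.' (+3 fires, +5 burnt)
Step 8: cell (5,2)='.' (+1 fires, +3 burnt)
Step 9: cell (5,2)='.' (+1 fires, +1 burnt)
Step 10: cell (5,2)='.' (+0 fires, +1 burnt)
  fire out at step 10

1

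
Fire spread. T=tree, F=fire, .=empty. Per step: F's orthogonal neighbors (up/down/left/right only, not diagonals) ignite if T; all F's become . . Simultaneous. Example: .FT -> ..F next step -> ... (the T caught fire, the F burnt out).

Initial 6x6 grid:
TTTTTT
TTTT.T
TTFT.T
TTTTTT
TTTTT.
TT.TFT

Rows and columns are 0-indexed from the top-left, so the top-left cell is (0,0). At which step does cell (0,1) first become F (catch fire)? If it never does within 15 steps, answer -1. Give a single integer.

Step 1: cell (0,1)='T' (+7 fires, +2 burnt)
Step 2: cell (0,1)='T' (+9 fires, +7 burnt)
Step 3: cell (0,1)='F' (+6 fires, +9 burnt)
  -> target ignites at step 3
Step 4: cell (0,1)='.' (+5 fires, +6 burnt)
Step 5: cell (0,1)='.' (+3 fires, +5 burnt)
Step 6: cell (0,1)='.' (+0 fires, +3 burnt)
  fire out at step 6

3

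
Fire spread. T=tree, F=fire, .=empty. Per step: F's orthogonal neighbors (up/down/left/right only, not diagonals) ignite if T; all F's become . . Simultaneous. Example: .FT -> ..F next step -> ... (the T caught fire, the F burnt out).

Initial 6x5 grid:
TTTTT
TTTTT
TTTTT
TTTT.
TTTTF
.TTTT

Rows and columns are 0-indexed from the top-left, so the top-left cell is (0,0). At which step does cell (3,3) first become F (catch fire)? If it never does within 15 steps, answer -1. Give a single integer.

Step 1: cell (3,3)='T' (+2 fires, +1 burnt)
Step 2: cell (3,3)='F' (+3 fires, +2 burnt)
  -> target ignites at step 2
Step 3: cell (3,3)='.' (+4 fires, +3 burnt)
Step 4: cell (3,3)='.' (+6 fires, +4 burnt)
Step 5: cell (3,3)='.' (+5 fires, +6 burnt)
Step 6: cell (3,3)='.' (+4 fires, +5 burnt)
Step 7: cell (3,3)='.' (+2 fires, +4 burnt)
Step 8: cell (3,3)='.' (+1 fires, +2 burnt)
Step 9: cell (3,3)='.' (+0 fires, +1 burnt)
  fire out at step 9

2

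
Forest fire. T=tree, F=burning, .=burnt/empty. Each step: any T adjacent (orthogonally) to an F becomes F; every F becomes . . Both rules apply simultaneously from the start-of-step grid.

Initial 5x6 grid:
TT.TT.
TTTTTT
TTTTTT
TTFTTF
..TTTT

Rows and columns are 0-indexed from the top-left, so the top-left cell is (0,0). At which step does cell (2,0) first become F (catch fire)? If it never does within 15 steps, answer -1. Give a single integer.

Step 1: cell (2,0)='T' (+7 fires, +2 burnt)
Step 2: cell (2,0)='T' (+8 fires, +7 burnt)
Step 3: cell (2,0)='F' (+4 fires, +8 burnt)
  -> target ignites at step 3
Step 4: cell (2,0)='.' (+4 fires, +4 burnt)
Step 5: cell (2,0)='.' (+1 fires, +4 burnt)
Step 6: cell (2,0)='.' (+0 fires, +1 burnt)
  fire out at step 6

3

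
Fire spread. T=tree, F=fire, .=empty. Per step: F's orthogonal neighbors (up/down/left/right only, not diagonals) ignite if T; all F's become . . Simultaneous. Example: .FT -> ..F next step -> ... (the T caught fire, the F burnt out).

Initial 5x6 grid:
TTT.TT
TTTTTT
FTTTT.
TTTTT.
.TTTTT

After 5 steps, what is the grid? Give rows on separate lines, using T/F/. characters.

Step 1: 3 trees catch fire, 1 burn out
  TTT.TT
  FTTTTT
  .FTTT.
  FTTTT.
  .TTTTT
Step 2: 4 trees catch fire, 3 burn out
  FTT.TT
  .FTTTT
  ..FTT.
  .FTTT.
  .TTTTT
Step 3: 5 trees catch fire, 4 burn out
  .FT.TT
  ..FTTT
  ...FT.
  ..FTT.
  .FTTTT
Step 4: 5 trees catch fire, 5 burn out
  ..F.TT
  ...FTT
  ....F.
  ...FT.
  ..FTTT
Step 5: 3 trees catch fire, 5 burn out
  ....TT
  ....FT
  ......
  ....F.
  ...FTT

....TT
....FT
......
....F.
...FTT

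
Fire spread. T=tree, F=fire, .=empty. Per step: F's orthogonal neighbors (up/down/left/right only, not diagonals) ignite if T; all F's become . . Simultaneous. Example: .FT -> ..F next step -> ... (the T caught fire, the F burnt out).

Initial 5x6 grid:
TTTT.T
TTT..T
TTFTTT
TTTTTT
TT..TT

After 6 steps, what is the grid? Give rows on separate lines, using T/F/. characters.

Step 1: 4 trees catch fire, 1 burn out
  TTTT.T
  TTF..T
  TF.FTT
  TTFTTT
  TT..TT
Step 2: 6 trees catch fire, 4 burn out
  TTFT.T
  TF...T
  F...FT
  TF.FTT
  TT..TT
Step 3: 7 trees catch fire, 6 burn out
  TF.F.T
  F....T
  .....F
  F...FT
  TF..TT
Step 4: 5 trees catch fire, 7 burn out
  F....T
  .....F
  ......
  .....F
  F...FT
Step 5: 2 trees catch fire, 5 burn out
  .....F
  ......
  ......
  ......
  .....F
Step 6: 0 trees catch fire, 2 burn out
  ......
  ......
  ......
  ......
  ......

......
......
......
......
......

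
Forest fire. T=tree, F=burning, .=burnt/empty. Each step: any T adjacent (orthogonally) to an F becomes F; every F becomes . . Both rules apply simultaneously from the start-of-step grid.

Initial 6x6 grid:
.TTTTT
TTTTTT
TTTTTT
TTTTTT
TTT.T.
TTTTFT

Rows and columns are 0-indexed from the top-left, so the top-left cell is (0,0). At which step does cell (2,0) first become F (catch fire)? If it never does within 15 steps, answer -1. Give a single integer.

Step 1: cell (2,0)='T' (+3 fires, +1 burnt)
Step 2: cell (2,0)='T' (+2 fires, +3 burnt)
Step 3: cell (2,0)='T' (+5 fires, +2 burnt)
Step 4: cell (2,0)='T' (+6 fires, +5 burnt)
Step 5: cell (2,0)='T' (+6 fires, +6 burnt)
Step 6: cell (2,0)='T' (+5 fires, +6 burnt)
Step 7: cell (2,0)='F' (+3 fires, +5 burnt)
  -> target ignites at step 7
Step 8: cell (2,0)='.' (+2 fires, +3 burnt)
Step 9: cell (2,0)='.' (+0 fires, +2 burnt)
  fire out at step 9

7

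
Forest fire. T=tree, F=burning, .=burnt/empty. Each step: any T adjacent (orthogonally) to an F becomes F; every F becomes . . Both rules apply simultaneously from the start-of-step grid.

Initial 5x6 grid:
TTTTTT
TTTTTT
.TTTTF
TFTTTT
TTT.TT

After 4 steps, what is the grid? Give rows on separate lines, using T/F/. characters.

Step 1: 7 trees catch fire, 2 burn out
  TTTTTT
  TTTTTF
  .FTTF.
  F.FTTF
  TFT.TT
Step 2: 10 trees catch fire, 7 burn out
  TTTTTF
  TFTTF.
  ..FF..
  ...FF.
  F.F.TF
Step 3: 6 trees catch fire, 10 burn out
  TFTTF.
  F.FF..
  ......
  ......
  ....F.
Step 4: 3 trees catch fire, 6 burn out
  F.FF..
  ......
  ......
  ......
  ......

F.FF..
......
......
......
......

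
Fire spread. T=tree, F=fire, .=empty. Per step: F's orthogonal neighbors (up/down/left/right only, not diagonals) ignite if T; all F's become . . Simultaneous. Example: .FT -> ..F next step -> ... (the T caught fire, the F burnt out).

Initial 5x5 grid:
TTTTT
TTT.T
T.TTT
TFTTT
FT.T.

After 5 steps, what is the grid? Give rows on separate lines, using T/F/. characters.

Step 1: 3 trees catch fire, 2 burn out
  TTTTT
  TTT.T
  T.TTT
  F.FTT
  .F.T.
Step 2: 3 trees catch fire, 3 burn out
  TTTTT
  TTT.T
  F.FTT
  ...FT
  ...T.
Step 3: 5 trees catch fire, 3 burn out
  TTTTT
  FTF.T
  ...FT
  ....F
  ...F.
Step 4: 4 trees catch fire, 5 burn out
  FTFTT
  .F..T
  ....F
  .....
  .....
Step 5: 3 trees catch fire, 4 burn out
  .F.FT
  ....F
  .....
  .....
  .....

.F.FT
....F
.....
.....
.....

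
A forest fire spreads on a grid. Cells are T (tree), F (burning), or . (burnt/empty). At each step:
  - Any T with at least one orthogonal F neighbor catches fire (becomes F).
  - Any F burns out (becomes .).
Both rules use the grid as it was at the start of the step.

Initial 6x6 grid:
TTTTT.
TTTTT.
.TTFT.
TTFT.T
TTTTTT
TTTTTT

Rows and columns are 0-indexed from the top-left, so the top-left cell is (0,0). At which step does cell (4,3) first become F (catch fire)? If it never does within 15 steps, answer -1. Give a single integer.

Step 1: cell (4,3)='T' (+6 fires, +2 burnt)
Step 2: cell (4,3)='F' (+8 fires, +6 burnt)
  -> target ignites at step 2
Step 3: cell (4,3)='.' (+7 fires, +8 burnt)
Step 4: cell (4,3)='.' (+5 fires, +7 burnt)
Step 5: cell (4,3)='.' (+3 fires, +5 burnt)
Step 6: cell (4,3)='.' (+0 fires, +3 burnt)
  fire out at step 6

2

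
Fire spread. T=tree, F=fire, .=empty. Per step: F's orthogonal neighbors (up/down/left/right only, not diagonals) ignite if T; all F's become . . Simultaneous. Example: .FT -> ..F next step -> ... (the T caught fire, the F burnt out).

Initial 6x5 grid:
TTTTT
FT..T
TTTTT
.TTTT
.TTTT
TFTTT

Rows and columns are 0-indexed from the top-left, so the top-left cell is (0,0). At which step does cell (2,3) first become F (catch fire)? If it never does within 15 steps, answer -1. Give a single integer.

Step 1: cell (2,3)='T' (+6 fires, +2 burnt)
Step 2: cell (2,3)='T' (+5 fires, +6 burnt)
Step 3: cell (2,3)='T' (+5 fires, +5 burnt)
Step 4: cell (2,3)='F' (+4 fires, +5 burnt)
  -> target ignites at step 4
Step 5: cell (2,3)='.' (+3 fires, +4 burnt)
Step 6: cell (2,3)='.' (+1 fires, +3 burnt)
Step 7: cell (2,3)='.' (+0 fires, +1 burnt)
  fire out at step 7

4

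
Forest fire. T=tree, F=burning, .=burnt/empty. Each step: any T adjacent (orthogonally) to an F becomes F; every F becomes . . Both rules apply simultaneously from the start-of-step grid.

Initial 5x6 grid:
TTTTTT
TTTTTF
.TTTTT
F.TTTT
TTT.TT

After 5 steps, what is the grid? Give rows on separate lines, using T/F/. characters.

Step 1: 4 trees catch fire, 2 burn out
  TTTTTF
  TTTTF.
  .TTTTF
  ..TTTT
  FTT.TT
Step 2: 5 trees catch fire, 4 burn out
  TTTTF.
  TTTF..
  .TTTF.
  ..TTTF
  .FT.TT
Step 3: 6 trees catch fire, 5 burn out
  TTTF..
  TTF...
  .TTF..
  ..TTF.
  ..F.TF
Step 4: 6 trees catch fire, 6 burn out
  TTF...
  TF....
  .TF...
  ..FF..
  ....F.
Step 5: 3 trees catch fire, 6 burn out
  TF....
  F.....
  .F....
  ......
  ......

TF....
F.....
.F....
......
......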